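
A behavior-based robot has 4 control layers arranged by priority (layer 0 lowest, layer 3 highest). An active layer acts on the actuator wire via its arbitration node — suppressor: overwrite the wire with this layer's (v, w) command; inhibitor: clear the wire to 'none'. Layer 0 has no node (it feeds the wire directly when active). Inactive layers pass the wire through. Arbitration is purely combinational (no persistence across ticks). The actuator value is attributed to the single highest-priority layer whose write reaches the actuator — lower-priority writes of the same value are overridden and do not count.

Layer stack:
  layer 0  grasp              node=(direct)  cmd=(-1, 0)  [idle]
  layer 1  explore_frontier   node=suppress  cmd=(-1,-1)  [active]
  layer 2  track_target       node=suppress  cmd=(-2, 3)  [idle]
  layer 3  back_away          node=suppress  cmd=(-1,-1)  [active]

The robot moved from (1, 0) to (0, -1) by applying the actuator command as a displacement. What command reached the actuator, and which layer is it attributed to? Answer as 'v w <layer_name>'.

-1 -1 back_away

displacement = (0, -1) − (1, 0) = (-1, -1)
L0 grasp: idle → wire = none
L1 explore_frontier: active, suppressor → wire = (-1, -1)
L2 track_target: idle → wire stays (-1, -1)
L3 back_away: active, suppressor → wire = (-1, -1)
actuator = (-1, -1) — from layer 3 (back_away)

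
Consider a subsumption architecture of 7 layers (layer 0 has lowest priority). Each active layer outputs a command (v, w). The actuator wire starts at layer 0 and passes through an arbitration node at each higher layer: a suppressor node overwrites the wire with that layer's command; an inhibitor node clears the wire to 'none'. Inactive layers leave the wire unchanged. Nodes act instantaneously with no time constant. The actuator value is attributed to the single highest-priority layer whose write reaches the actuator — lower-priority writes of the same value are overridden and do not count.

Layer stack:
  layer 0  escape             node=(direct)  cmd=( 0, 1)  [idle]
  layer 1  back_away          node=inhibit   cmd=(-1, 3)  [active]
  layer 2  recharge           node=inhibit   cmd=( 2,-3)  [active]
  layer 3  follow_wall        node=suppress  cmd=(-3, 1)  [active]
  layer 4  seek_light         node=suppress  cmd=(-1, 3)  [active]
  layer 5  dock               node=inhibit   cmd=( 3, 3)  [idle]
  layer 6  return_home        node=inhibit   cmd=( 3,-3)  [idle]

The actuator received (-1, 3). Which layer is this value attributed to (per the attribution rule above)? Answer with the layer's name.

[0] escape off; wire := none
[1] back_away on (inhibit); wire := none
[2] recharge on (inhibit); wire := none
[3] follow_wall on (suppress); wire := (-3, 1)
[4] seek_light on (suppress); wire := (-1, 3)
[5] dock off; pass (-1, 3)
[6] return_home off; pass (-1, 3)
output (-1, 3)
last writer: layer 4 = seek_light

seek_light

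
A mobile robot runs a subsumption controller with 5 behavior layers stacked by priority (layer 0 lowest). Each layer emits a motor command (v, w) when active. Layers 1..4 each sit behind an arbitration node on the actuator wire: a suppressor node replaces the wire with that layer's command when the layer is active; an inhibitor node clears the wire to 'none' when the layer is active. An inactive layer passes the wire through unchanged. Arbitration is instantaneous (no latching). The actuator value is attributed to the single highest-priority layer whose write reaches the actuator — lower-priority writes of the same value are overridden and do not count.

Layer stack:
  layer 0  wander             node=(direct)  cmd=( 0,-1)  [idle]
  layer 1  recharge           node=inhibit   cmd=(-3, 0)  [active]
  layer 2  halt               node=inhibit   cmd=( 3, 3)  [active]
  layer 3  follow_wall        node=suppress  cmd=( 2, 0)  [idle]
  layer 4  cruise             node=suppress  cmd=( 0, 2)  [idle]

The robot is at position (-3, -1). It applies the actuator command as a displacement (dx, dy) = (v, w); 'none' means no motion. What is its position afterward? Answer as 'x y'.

L0 wander: idle → wire = none
L1 recharge: active, inhibitor → wire = none
L2 halt: active, inhibitor → wire = none
L3 follow_wall: idle → wire stays none
L4 cruise: idle → wire stays none
actuator = none
position: (-3, -1) + none = (-3, -1)

-3 -1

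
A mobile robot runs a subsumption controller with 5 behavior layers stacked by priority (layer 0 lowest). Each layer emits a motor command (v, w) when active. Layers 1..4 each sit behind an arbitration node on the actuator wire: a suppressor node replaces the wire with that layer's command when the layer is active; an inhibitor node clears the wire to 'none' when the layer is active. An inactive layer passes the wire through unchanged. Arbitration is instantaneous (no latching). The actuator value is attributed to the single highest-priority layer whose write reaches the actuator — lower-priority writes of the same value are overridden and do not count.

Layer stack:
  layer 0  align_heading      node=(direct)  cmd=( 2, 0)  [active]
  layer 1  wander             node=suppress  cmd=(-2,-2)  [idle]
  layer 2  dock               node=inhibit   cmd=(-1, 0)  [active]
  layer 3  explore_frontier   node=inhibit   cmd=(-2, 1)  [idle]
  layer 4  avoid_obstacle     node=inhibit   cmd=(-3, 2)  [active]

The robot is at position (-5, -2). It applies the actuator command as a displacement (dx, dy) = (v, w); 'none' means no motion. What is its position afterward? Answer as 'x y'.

layer 0 (align_heading) active — direct: (2, 0)
layer 1 (wander) idle — unchanged: (2, 0)
layer 2 (dock) active — inhibits: none
layer 3 (explore_frontier) idle — unchanged: none
layer 4 (avoid_obstacle) active — inhibits: none
→ actuator none
position: (-5, -2) + none = (-5, -2)

-5 -2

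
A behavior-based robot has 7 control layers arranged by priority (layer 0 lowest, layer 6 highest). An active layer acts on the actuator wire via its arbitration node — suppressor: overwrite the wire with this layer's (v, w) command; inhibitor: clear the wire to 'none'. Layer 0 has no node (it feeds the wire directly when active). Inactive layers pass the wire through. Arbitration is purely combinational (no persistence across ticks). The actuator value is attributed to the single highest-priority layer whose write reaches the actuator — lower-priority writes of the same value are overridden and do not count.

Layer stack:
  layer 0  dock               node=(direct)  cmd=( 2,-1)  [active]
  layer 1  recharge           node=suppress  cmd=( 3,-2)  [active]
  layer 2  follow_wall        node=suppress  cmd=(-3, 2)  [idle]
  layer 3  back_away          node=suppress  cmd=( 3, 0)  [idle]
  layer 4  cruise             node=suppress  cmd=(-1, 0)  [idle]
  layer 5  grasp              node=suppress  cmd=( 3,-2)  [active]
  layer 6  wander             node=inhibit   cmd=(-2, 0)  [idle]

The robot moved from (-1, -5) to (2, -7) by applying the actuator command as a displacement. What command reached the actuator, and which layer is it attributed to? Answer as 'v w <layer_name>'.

3 -2 grasp

displacement = (2, -7) − (-1, -5) = (3, -2)
layer 0 (dock) active — direct: (2, -1)
layer 1 (recharge) active — suppresses: (3, -2)
layer 2 (follow_wall) idle — unchanged: (3, -2)
layer 3 (back_away) idle — unchanged: (3, -2)
layer 4 (cruise) idle — unchanged: (3, -2)
layer 5 (grasp) active — suppresses: (3, -2)
layer 6 (wander) idle — unchanged: (3, -2)
→ actuator (3, -2) — from layer 5 (grasp)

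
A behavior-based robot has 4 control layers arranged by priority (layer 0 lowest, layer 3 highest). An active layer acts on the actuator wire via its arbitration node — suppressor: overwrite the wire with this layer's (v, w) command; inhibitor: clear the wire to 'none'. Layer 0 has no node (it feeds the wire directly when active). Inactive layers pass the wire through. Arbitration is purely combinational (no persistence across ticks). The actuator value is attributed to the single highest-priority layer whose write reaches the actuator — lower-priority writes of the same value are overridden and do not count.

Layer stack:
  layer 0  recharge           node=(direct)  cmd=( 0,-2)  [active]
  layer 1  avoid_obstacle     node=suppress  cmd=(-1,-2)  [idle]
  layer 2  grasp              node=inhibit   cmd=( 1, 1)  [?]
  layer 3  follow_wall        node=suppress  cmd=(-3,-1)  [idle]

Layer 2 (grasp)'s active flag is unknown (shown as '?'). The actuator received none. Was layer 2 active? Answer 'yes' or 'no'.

If layer 2 is active=yes:
  actuator would be none
If layer 2 is active=no:
  actuator would be (0, -2)
Observed none, so layer 2 was active.

yes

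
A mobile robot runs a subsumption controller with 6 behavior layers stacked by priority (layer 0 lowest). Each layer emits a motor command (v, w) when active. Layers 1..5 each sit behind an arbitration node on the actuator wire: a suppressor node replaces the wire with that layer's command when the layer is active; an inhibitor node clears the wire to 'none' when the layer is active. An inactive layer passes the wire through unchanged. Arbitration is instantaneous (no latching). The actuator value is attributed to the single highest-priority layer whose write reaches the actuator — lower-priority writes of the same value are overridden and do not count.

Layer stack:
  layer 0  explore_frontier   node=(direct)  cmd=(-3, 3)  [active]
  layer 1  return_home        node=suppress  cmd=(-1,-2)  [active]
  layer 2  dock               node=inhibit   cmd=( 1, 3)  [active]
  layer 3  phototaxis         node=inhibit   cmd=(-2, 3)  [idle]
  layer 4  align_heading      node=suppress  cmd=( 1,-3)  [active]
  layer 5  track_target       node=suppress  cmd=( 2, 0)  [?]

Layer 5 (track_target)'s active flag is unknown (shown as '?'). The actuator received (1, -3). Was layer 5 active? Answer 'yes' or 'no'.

If layer 5 is active=yes:
  actuator would be (2, 0)
If layer 5 is active=no:
  actuator would be (1, -3)
Observed (1, -3), so layer 5 was idle.

no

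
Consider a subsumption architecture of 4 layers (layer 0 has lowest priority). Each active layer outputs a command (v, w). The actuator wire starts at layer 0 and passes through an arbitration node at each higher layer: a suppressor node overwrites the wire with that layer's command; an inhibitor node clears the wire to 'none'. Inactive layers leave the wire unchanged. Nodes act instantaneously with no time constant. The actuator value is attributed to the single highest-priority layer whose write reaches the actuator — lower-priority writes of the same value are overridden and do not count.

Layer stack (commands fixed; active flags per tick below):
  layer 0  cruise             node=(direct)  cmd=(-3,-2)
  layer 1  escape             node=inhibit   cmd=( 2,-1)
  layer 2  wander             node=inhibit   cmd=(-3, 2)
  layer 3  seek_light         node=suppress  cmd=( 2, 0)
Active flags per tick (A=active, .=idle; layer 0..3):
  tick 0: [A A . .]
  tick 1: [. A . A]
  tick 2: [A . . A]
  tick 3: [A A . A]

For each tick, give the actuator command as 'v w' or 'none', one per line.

none
2 0
2 0
2 0

tick 0:
  [0] cruise on; wire := (-3, -2)
  [1] escape on (inhibit); wire := none
  [2] wander off; pass none
  [3] seek_light off; pass none
  output none
tick 1:
  [0] cruise off; wire := none
  [1] escape on (inhibit); wire := none
  [2] wander off; pass none
  [3] seek_light on (suppress); wire := (2, 0)
  output (2, 0)
tick 2:
  [0] cruise on; wire := (-3, -2)
  [1] escape off; pass (-3, -2)
  [2] wander off; pass (-3, -2)
  [3] seek_light on (suppress); wire := (2, 0)
  output (2, 0)
tick 3:
  [0] cruise on; wire := (-3, -2)
  [1] escape on (inhibit); wire := none
  [2] wander off; pass none
  [3] seek_light on (suppress); wire := (2, 0)
  output (2, 0)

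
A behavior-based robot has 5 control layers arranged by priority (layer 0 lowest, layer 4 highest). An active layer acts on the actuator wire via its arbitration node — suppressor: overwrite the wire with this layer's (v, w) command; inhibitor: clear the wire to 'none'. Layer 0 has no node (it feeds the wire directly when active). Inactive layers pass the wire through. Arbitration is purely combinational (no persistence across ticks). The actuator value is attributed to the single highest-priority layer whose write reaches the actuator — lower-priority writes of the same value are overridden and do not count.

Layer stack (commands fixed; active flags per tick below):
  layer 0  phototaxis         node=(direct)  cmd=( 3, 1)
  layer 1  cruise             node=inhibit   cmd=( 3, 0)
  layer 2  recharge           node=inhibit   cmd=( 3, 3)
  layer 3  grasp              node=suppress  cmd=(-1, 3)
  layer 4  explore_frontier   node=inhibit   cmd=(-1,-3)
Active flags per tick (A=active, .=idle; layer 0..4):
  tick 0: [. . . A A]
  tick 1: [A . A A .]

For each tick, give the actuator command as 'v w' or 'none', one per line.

tick 0:
  L0 phototaxis: idle → wire = none
  L1 cruise: idle → wire stays none
  L2 recharge: idle → wire stays none
  L3 grasp: active, suppressor → wire = (-1, 3)
  L4 explore_frontier: active, inhibitor → wire = none
  actuator = none
tick 1:
  L0 phototaxis: active, feeds wire = (3, 1)
  L1 cruise: idle → wire stays (3, 1)
  L2 recharge: active, inhibitor → wire = none
  L3 grasp: active, suppressor → wire = (-1, 3)
  L4 explore_frontier: idle → wire stays (-1, 3)
  actuator = (-1, 3)

none
-1 3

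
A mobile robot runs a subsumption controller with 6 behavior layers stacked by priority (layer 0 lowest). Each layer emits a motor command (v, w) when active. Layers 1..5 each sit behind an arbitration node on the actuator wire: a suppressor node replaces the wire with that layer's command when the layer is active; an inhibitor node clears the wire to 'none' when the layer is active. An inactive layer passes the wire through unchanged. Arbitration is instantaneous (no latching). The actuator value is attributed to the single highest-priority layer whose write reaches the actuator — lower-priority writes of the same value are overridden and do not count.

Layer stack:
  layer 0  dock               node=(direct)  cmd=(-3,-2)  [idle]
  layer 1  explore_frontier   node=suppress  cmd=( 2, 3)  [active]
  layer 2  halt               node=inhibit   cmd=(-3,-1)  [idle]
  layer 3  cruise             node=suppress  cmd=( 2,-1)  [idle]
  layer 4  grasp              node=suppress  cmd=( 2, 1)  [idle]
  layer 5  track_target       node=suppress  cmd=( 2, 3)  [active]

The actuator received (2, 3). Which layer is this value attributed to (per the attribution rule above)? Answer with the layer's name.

L0 dock: idle → wire = none
L1 explore_frontier: active, suppressor → wire = (2, 3)
L2 halt: idle → wire stays (2, 3)
L3 cruise: idle → wire stays (2, 3)
L4 grasp: idle → wire stays (2, 3)
L5 track_target: active, suppressor → wire = (2, 3)
actuator = (2, 3)
last writer: layer 5 = track_target

track_target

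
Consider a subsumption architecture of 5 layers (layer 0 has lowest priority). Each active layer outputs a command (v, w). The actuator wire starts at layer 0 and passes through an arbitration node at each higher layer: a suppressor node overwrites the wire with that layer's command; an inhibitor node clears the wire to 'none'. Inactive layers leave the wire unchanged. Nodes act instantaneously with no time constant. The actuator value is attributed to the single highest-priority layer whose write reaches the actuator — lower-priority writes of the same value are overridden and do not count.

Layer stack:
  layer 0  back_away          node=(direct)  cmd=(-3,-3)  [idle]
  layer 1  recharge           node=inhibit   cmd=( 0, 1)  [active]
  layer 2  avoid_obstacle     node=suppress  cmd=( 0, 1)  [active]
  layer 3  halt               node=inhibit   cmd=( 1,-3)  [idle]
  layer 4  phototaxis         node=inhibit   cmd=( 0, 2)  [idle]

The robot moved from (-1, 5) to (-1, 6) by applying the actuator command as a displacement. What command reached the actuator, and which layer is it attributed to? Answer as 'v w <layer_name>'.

displacement = (-1, 6) − (-1, 5) = (0, 1)
[0] back_away off; wire := none
[1] recharge on (inhibit); wire := none
[2] avoid_obstacle on (suppress); wire := (0, 1)
[3] halt off; pass (0, 1)
[4] phototaxis off; pass (0, 1)
output (0, 1) — from layer 2 (avoid_obstacle)

0 1 avoid_obstacle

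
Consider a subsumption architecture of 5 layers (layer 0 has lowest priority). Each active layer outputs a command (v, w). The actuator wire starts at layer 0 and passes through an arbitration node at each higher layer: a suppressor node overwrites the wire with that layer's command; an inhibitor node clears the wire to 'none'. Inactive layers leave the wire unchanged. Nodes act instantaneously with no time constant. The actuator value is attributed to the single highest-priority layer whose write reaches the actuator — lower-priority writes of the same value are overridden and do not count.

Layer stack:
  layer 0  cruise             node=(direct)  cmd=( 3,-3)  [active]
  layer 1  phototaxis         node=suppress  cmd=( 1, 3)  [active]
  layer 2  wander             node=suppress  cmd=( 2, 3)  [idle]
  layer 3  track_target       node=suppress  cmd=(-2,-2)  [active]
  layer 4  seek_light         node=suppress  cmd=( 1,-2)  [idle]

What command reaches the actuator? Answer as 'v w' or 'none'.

layer 0 (cruise) active — direct: (3, -3)
layer 1 (phototaxis) active — suppresses: (1, 3)
layer 2 (wander) idle — unchanged: (1, 3)
layer 3 (track_target) active — suppresses: (-2, -2)
layer 4 (seek_light) idle — unchanged: (-2, -2)
→ actuator (-2, -2)

-2 -2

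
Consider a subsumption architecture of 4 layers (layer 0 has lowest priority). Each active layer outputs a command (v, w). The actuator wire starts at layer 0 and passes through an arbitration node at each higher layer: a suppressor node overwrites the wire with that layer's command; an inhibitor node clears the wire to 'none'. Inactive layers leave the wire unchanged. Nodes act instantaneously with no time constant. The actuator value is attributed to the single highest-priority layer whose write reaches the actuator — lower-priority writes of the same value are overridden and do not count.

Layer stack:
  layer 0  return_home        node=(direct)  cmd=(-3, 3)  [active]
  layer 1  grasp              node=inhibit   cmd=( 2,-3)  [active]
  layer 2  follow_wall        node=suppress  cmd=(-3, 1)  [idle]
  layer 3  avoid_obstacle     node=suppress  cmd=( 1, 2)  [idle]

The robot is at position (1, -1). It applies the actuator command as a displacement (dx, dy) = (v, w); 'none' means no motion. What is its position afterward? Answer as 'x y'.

1 -1

L0 return_home: active, feeds wire = (-3, 3)
L1 grasp: active, inhibitor → wire = none
L2 follow_wall: idle → wire stays none
L3 avoid_obstacle: idle → wire stays none
actuator = none
position: (1, -1) + none = (1, -1)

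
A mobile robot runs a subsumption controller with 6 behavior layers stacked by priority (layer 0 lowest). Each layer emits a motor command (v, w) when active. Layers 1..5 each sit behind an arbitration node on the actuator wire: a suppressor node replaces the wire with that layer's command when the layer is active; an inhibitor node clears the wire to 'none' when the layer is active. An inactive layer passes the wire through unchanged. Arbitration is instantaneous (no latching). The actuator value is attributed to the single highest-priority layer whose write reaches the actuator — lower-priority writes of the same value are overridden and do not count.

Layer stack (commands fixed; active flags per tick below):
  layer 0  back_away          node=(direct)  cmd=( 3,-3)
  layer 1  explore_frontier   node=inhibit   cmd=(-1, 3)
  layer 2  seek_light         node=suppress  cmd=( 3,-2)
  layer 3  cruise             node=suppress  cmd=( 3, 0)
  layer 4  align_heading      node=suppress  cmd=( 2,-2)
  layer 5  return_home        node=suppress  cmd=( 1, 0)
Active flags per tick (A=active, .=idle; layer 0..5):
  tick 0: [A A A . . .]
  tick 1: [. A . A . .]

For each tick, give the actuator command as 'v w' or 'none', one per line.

tick 0:
  layer 0 (back_away) active — direct: (3, -3)
  layer 1 (explore_frontier) active — inhibits: none
  layer 2 (seek_light) active — suppresses: (3, -2)
  layer 3 (cruise) idle — unchanged: (3, -2)
  layer 4 (align_heading) idle — unchanged: (3, -2)
  layer 5 (return_home) idle — unchanged: (3, -2)
  → actuator (3, -2)
tick 1:
  layer 0 (back_away) idle — none
  layer 1 (explore_frontier) active — inhibits: none
  layer 2 (seek_light) idle — unchanged: none
  layer 3 (cruise) active — suppresses: (3, 0)
  layer 4 (align_heading) idle — unchanged: (3, 0)
  layer 5 (return_home) idle — unchanged: (3, 0)
  → actuator (3, 0)

3 -2
3 0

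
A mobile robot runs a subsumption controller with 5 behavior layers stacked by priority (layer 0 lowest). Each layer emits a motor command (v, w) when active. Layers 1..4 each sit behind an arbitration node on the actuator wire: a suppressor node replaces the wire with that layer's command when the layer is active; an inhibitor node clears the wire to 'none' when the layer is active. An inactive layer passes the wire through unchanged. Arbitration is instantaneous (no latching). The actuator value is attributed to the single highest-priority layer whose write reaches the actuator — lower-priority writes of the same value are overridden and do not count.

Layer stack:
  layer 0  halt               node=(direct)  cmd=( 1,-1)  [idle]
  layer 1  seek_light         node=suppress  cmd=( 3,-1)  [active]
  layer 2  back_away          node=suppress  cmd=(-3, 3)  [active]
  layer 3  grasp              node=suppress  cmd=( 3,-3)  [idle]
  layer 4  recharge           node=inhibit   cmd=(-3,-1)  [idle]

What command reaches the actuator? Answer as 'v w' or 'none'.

layer 0 (halt) idle — none
layer 1 (seek_light) active — suppresses: (3, -1)
layer 2 (back_away) active — suppresses: (-3, 3)
layer 3 (grasp) idle — unchanged: (-3, 3)
layer 4 (recharge) idle — unchanged: (-3, 3)
→ actuator (-3, 3)

-3 3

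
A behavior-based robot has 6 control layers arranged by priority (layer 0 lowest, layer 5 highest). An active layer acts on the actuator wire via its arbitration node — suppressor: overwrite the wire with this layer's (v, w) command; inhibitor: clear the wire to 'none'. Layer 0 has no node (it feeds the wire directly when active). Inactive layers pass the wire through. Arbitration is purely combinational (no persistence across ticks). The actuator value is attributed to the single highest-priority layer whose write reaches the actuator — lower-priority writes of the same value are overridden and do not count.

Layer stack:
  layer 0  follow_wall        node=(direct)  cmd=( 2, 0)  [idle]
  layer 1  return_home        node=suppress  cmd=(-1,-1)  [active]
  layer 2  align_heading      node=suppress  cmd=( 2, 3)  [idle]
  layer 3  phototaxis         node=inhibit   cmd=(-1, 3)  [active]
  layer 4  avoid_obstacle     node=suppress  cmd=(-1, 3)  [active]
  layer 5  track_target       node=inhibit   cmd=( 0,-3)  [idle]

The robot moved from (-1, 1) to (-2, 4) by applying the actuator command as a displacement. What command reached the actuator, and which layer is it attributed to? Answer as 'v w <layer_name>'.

-1 3 avoid_obstacle

displacement = (-2, 4) − (-1, 1) = (-1, 3)
L0 follow_wall: idle → wire = none
L1 return_home: active, suppressor → wire = (-1, -1)
L2 align_heading: idle → wire stays (-1, -1)
L3 phototaxis: active, inhibitor → wire = none
L4 avoid_obstacle: active, suppressor → wire = (-1, 3)
L5 track_target: idle → wire stays (-1, 3)
actuator = (-1, 3) — from layer 4 (avoid_obstacle)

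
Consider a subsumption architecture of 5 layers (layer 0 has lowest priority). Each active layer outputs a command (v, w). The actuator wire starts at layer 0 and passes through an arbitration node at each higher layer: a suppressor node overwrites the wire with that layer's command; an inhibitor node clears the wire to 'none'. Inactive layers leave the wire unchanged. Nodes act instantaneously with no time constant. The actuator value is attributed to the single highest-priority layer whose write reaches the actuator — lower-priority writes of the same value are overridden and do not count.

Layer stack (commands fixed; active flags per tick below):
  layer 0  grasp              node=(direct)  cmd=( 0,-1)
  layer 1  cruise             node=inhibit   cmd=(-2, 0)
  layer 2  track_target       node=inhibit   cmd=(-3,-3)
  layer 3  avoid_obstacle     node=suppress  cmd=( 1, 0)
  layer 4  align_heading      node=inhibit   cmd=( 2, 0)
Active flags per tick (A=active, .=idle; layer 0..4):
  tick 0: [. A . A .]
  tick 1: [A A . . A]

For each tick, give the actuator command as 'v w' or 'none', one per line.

1 0
none

tick 0:
  layer 0 (grasp) idle — none
  layer 1 (cruise) active — inhibits: none
  layer 2 (track_target) idle — unchanged: none
  layer 3 (avoid_obstacle) active — suppresses: (1, 0)
  layer 4 (align_heading) idle — unchanged: (1, 0)
  → actuator (1, 0)
tick 1:
  layer 0 (grasp) active — direct: (0, -1)
  layer 1 (cruise) active — inhibits: none
  layer 2 (track_target) idle — unchanged: none
  layer 3 (avoid_obstacle) idle — unchanged: none
  layer 4 (align_heading) active — inhibits: none
  → actuator none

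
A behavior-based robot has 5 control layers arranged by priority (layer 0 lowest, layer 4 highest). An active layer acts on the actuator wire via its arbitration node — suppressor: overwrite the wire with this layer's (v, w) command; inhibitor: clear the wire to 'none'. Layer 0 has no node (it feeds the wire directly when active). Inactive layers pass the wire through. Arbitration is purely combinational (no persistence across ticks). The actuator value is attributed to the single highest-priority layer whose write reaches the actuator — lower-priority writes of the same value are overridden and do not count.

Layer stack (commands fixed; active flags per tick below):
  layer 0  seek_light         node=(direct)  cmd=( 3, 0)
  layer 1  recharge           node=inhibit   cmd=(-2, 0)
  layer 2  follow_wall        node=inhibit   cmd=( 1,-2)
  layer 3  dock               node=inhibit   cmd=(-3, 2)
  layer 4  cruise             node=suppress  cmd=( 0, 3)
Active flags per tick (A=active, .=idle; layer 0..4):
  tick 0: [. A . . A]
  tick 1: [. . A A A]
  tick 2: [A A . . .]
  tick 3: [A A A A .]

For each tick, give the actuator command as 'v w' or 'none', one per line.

0 3
0 3
none
none

tick 0:
  L0 seek_light: idle → wire = none
  L1 recharge: active, inhibitor → wire = none
  L2 follow_wall: idle → wire stays none
  L3 dock: idle → wire stays none
  L4 cruise: active, suppressor → wire = (0, 3)
  actuator = (0, 3)
tick 1:
  L0 seek_light: idle → wire = none
  L1 recharge: idle → wire stays none
  L2 follow_wall: active, inhibitor → wire = none
  L3 dock: active, inhibitor → wire = none
  L4 cruise: active, suppressor → wire = (0, 3)
  actuator = (0, 3)
tick 2:
  L0 seek_light: active, feeds wire = (3, 0)
  L1 recharge: active, inhibitor → wire = none
  L2 follow_wall: idle → wire stays none
  L3 dock: idle → wire stays none
  L4 cruise: idle → wire stays none
  actuator = none
tick 3:
  L0 seek_light: active, feeds wire = (3, 0)
  L1 recharge: active, inhibitor → wire = none
  L2 follow_wall: active, inhibitor → wire = none
  L3 dock: active, inhibitor → wire = none
  L4 cruise: idle → wire stays none
  actuator = none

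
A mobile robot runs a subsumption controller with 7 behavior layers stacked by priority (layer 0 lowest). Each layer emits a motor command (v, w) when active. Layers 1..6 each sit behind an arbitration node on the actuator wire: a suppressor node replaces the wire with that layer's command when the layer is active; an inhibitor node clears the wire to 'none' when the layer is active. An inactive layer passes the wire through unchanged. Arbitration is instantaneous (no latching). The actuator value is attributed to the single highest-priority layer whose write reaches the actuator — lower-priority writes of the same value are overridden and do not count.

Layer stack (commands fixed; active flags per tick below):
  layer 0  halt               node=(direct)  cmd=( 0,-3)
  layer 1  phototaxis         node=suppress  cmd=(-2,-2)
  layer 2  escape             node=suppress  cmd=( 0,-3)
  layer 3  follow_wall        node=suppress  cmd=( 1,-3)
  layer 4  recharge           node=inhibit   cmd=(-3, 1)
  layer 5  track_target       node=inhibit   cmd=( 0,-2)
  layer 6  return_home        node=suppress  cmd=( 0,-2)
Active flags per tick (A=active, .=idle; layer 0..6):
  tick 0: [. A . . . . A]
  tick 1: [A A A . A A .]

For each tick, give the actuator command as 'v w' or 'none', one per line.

0 -2
none

tick 0:
  layer 0 (halt) idle — none
  layer 1 (phototaxis) active — suppresses: (-2, -2)
  layer 2 (escape) idle — unchanged: (-2, -2)
  layer 3 (follow_wall) idle — unchanged: (-2, -2)
  layer 4 (recharge) idle — unchanged: (-2, -2)
  layer 5 (track_target) idle — unchanged: (-2, -2)
  layer 6 (return_home) active — suppresses: (0, -2)
  → actuator (0, -2)
tick 1:
  layer 0 (halt) active — direct: (0, -3)
  layer 1 (phototaxis) active — suppresses: (-2, -2)
  layer 2 (escape) active — suppresses: (0, -3)
  layer 3 (follow_wall) idle — unchanged: (0, -3)
  layer 4 (recharge) active — inhibits: none
  layer 5 (track_target) active — inhibits: none
  layer 6 (return_home) idle — unchanged: none
  → actuator none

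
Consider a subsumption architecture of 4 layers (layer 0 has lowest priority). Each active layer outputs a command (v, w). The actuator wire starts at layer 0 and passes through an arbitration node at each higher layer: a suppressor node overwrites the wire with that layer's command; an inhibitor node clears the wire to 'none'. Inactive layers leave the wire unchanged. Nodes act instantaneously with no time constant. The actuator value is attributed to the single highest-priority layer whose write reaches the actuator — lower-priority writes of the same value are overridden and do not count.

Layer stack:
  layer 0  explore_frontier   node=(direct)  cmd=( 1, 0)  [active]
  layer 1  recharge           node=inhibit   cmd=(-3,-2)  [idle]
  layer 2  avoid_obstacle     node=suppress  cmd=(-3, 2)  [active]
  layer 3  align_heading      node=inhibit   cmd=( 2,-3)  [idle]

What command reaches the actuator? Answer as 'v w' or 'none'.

[0] explore_frontier on; wire := (1, 0)
[1] recharge off; pass (1, 0)
[2] avoid_obstacle on (suppress); wire := (-3, 2)
[3] align_heading off; pass (-3, 2)
output (-3, 2)

-3 2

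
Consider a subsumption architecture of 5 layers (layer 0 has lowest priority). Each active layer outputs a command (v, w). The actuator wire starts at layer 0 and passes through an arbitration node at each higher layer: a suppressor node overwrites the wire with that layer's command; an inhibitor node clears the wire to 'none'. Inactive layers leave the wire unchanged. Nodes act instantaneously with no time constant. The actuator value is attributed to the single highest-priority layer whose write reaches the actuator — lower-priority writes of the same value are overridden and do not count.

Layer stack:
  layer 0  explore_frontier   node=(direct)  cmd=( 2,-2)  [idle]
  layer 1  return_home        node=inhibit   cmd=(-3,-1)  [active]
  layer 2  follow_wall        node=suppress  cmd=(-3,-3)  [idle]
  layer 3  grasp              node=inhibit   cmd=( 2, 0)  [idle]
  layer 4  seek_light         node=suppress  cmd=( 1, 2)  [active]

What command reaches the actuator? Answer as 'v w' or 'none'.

1 2

layer 0 (explore_frontier) idle — none
layer 1 (return_home) active — inhibits: none
layer 2 (follow_wall) idle — unchanged: none
layer 3 (grasp) idle — unchanged: none
layer 4 (seek_light) active — suppresses: (1, 2)
→ actuator (1, 2)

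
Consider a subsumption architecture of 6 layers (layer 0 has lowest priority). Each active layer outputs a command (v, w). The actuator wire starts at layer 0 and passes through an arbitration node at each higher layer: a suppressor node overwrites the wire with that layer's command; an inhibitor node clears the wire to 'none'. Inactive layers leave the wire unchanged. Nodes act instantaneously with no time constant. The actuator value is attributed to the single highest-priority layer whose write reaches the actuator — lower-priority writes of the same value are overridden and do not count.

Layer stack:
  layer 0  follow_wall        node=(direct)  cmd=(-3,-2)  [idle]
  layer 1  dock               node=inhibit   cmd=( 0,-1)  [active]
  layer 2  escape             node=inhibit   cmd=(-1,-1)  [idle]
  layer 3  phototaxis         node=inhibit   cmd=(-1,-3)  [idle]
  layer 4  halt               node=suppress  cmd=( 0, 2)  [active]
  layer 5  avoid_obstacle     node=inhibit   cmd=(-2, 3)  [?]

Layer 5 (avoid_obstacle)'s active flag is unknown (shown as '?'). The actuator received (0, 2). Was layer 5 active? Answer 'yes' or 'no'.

If layer 5 is active=yes:
  actuator would be none
If layer 5 is active=no:
  actuator would be (0, 2)
Observed (0, 2), so layer 5 was idle.

no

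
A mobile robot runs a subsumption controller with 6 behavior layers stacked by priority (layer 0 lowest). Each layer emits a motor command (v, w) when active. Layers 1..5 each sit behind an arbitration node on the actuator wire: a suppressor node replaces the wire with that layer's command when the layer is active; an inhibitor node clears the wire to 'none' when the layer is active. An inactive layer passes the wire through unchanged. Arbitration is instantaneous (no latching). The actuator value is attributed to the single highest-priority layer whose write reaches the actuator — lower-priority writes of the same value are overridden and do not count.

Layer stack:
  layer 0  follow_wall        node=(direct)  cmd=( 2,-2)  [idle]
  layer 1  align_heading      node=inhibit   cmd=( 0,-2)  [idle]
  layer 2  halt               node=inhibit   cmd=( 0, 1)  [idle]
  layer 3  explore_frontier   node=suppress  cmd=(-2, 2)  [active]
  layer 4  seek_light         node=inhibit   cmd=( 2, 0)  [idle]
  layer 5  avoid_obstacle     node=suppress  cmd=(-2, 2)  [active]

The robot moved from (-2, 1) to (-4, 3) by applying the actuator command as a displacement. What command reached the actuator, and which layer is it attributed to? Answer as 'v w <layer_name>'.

-2 2 avoid_obstacle

displacement = (-4, 3) − (-2, 1) = (-2, 2)
L0 follow_wall: idle → wire = none
L1 align_heading: idle → wire stays none
L2 halt: idle → wire stays none
L3 explore_frontier: active, suppressor → wire = (-2, 2)
L4 seek_light: idle → wire stays (-2, 2)
L5 avoid_obstacle: active, suppressor → wire = (-2, 2)
actuator = (-2, 2) — from layer 5 (avoid_obstacle)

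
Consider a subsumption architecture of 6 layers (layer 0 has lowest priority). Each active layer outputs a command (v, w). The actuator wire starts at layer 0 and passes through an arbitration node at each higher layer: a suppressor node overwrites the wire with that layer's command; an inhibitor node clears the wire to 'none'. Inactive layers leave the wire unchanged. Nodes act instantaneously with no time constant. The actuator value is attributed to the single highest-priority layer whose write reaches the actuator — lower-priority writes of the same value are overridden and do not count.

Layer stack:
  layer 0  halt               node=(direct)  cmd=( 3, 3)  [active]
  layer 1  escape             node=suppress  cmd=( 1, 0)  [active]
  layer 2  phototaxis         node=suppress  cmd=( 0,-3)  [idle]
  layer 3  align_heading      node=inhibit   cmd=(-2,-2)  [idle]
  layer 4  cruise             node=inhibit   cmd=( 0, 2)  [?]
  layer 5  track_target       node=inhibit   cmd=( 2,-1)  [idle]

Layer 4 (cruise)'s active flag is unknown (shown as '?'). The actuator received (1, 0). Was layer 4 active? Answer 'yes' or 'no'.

no

If layer 4 is active=yes:
  actuator would be none
If layer 4 is active=no:
  actuator would be (1, 0)
Observed (1, 0), so layer 4 was idle.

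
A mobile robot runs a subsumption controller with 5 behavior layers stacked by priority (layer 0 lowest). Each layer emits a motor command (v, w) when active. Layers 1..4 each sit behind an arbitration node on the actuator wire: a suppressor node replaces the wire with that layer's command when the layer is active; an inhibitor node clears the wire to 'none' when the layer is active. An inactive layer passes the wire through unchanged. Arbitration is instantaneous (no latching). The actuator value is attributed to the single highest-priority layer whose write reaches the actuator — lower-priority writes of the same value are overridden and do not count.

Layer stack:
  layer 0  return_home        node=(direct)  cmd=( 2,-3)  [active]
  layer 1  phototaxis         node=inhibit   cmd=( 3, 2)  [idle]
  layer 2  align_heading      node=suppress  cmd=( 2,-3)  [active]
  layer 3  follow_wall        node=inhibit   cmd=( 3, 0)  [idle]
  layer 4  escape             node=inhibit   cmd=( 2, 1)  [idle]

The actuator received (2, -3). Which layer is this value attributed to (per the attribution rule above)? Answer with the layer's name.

layer 0 (return_home) active — direct: (2, -3)
layer 1 (phototaxis) idle — unchanged: (2, -3)
layer 2 (align_heading) active — suppresses: (2, -3)
layer 3 (follow_wall) idle — unchanged: (2, -3)
layer 4 (escape) idle — unchanged: (2, -3)
→ actuator (2, -3)
last writer: layer 2 = align_heading

align_heading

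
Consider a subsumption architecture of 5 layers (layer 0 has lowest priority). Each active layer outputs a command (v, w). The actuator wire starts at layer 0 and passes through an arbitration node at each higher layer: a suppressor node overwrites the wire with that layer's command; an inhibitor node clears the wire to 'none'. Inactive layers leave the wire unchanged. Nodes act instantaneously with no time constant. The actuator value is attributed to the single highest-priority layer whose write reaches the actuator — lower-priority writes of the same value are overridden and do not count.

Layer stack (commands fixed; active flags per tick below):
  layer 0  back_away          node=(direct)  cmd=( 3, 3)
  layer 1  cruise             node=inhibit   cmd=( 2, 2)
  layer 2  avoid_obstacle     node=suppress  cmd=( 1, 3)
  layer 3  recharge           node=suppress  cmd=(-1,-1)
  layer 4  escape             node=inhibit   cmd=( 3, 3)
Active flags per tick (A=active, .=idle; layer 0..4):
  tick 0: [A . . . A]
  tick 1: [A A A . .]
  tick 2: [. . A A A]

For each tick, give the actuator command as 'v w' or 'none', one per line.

none
1 3
none

tick 0:
  [0] back_away on; wire := (3, 3)
  [1] cruise off; pass (3, 3)
  [2] avoid_obstacle off; pass (3, 3)
  [3] recharge off; pass (3, 3)
  [4] escape on (inhibit); wire := none
  output none
tick 1:
  [0] back_away on; wire := (3, 3)
  [1] cruise on (inhibit); wire := none
  [2] avoid_obstacle on (suppress); wire := (1, 3)
  [3] recharge off; pass (1, 3)
  [4] escape off; pass (1, 3)
  output (1, 3)
tick 2:
  [0] back_away off; wire := none
  [1] cruise off; pass none
  [2] avoid_obstacle on (suppress); wire := (1, 3)
  [3] recharge on (suppress); wire := (-1, -1)
  [4] escape on (inhibit); wire := none
  output none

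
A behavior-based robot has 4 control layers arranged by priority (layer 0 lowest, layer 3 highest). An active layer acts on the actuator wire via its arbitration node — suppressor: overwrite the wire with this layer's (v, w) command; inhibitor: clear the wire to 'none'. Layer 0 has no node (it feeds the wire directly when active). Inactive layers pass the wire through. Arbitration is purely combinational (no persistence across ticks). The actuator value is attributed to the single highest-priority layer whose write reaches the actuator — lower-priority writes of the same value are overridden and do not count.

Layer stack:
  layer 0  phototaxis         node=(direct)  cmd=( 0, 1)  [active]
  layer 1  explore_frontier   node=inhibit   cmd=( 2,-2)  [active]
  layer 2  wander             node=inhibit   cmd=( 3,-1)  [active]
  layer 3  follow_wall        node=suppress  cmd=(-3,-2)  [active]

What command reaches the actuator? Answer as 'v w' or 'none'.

-3 -2

L0 phototaxis: active, feeds wire = (0, 1)
L1 explore_frontier: active, inhibitor → wire = none
L2 wander: active, inhibitor → wire = none
L3 follow_wall: active, suppressor → wire = (-3, -2)
actuator = (-3, -2)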